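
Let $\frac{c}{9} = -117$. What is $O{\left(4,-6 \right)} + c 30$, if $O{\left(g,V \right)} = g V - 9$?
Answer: $-31623$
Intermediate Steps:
$O{\left(g,V \right)} = -9 + V g$ ($O{\left(g,V \right)} = V g - 9 = -9 + V g$)
$c = -1053$ ($c = 9 \left(-117\right) = -1053$)
$O{\left(4,-6 \right)} + c 30 = \left(-9 - 24\right) - 31590 = -33 - 31590 = -31623$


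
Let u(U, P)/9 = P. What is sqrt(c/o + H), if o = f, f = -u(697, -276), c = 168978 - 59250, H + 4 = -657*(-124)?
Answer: 16*sqrt(168429)/23 ≈ 285.50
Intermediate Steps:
H = 81464 (H = -4 - 657*(-124) = -4 + 81468 = 81464)
u(U, P) = 9*P
c = 109728
f = 2484 (f = -9*(-276) = -1*(-2484) = 2484)
o = 2484
sqrt(c/o + H) = sqrt(109728/2484 + 81464) = sqrt(109728*(1/2484) + 81464) = sqrt(1016/23 + 81464) = sqrt(1874688/23) = 16*sqrt(168429)/23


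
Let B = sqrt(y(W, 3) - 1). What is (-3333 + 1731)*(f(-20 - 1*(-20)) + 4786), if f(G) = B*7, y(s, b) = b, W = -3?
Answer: -7667172 - 11214*sqrt(2) ≈ -7.6830e+6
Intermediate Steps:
B = sqrt(2) (B = sqrt(3 - 1) = sqrt(2) ≈ 1.4142)
f(G) = 7*sqrt(2) (f(G) = sqrt(2)*7 = 7*sqrt(2))
(-3333 + 1731)*(f(-20 - 1*(-20)) + 4786) = (-3333 + 1731)*(7*sqrt(2) + 4786) = -1602*(4786 + 7*sqrt(2)) = -7667172 - 11214*sqrt(2)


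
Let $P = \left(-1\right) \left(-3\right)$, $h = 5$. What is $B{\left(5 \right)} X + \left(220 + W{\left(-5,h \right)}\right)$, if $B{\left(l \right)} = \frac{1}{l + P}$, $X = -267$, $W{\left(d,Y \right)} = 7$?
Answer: $\frac{1549}{8} \approx 193.63$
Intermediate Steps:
$P = 3$
$B{\left(l \right)} = \frac{1}{3 + l}$ ($B{\left(l \right)} = \frac{1}{l + 3} = \frac{1}{3 + l}$)
$B{\left(5 \right)} X + \left(220 + W{\left(-5,h \right)}\right) = \frac{1}{3 + 5} \left(-267\right) + \left(220 + 7\right) = \frac{1}{8} \left(-267\right) + 227 = - \frac{267}{8} + 227 = \frac{1549}{8}$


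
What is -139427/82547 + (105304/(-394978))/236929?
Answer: -6523915156360631/3862446051632707 ≈ -1.6891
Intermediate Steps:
-139427/82547 + (105304/(-394978))/236929 = -139427*1/82547 + (105304*(-1/394978))*(1/236929) = -139427/82547 - 52652/197489*1/236929 = -139427/82547 - 52652/46790871281 = -6523915156360631/3862446051632707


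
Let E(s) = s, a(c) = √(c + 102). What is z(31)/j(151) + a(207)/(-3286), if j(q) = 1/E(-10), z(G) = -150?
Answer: 1500 - √309/3286 ≈ 1500.0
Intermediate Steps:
a(c) = √(102 + c)
j(q) = -⅒ (j(q) = 1/(-10) = -⅒)
z(31)/j(151) + a(207)/(-3286) = -150/(-⅒) + √(102 + 207)/(-3286) = -150*(-10) + √309*(-1/3286) = 1500 - √309/3286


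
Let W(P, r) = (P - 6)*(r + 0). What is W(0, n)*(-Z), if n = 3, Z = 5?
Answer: 90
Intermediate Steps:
W(P, r) = r*(-6 + P) (W(P, r) = (-6 + P)*r = r*(-6 + P))
W(0, n)*(-Z) = (3*(-6 + 0))*(-1*5) = (3*(-6))*(-5) = -18*(-5) = 90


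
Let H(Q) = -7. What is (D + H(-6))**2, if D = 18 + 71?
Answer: 6724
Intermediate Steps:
D = 89
(D + H(-6))**2 = (89 - 7)**2 = 82**2 = 6724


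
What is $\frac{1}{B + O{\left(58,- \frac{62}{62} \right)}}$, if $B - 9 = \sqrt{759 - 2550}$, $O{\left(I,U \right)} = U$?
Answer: $\frac{8}{1855} - \frac{3 i \sqrt{199}}{1855} \approx 0.0043127 - 0.022814 i$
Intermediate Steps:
$B = 9 + 3 i \sqrt{199}$ ($B = 9 + \sqrt{759 - 2550} = 9 + \sqrt{-1791} = 9 + 3 i \sqrt{199} \approx 9.0 + 42.32 i$)
$\frac{1}{B + O{\left(58,- \frac{62}{62} \right)}} = \frac{1}{\left(9 + 3 i \sqrt{199}\right) - \frac{62}{62}} = \frac{1}{\left(9 + 3 i \sqrt{199}\right) - 1} = \frac{1}{8 + 3 i \sqrt{199}}$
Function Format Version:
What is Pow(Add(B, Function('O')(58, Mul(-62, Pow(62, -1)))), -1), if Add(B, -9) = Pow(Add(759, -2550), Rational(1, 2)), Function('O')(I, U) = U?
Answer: Add(Rational(8, 1855), Mul(Rational(-3, 1855), I, Pow(199, Rational(1, 2)))) ≈ Add(0.0043127, Mul(-0.022814, I))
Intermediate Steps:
B = Add(9, Mul(3, I, Pow(199, Rational(1, 2)))) (B = Add(9, Pow(Add(759, -2550), Rational(1, 2))) = Add(9, Pow(-1791, Rational(1, 2))) = Add(9, Mul(3, I, Pow(199, Rational(1, 2)))) ≈ Add(9.0000, Mul(42.320, I)))
Pow(Add(B, Function('O')(58, Mul(-62, Pow(62, -1)))), -1) = Pow(Add(Add(9, Mul(3, I, Pow(199, Rational(1, 2)))), Mul(-62, Pow(62, -1))), -1) = Pow(Add(Add(9, Mul(3, I, Pow(199, Rational(1, 2)))), Mul(-62, Rational(1, 62))), -1) = Pow(Add(Add(9, Mul(3, I, Pow(199, Rational(1, 2)))), -1), -1) = Pow(Add(8, Mul(3, I, Pow(199, Rational(1, 2)))), -1)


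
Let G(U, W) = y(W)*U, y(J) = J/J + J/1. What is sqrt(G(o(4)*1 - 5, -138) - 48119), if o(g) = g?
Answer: I*sqrt(47982) ≈ 219.05*I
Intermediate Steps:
y(J) = 1 + J (y(J) = 1 + J*1 = 1 + J)
G(U, W) = U*(1 + W) (G(U, W) = (1 + W)*U = U*(1 + W))
sqrt(G(o(4)*1 - 5, -138) - 48119) = sqrt((4*1 - 5)*(1 - 138) - 48119) = sqrt((4 - 5)*(-137) - 48119) = sqrt(-1*(-137) - 48119) = sqrt(137 - 48119) = sqrt(-47982) = I*sqrt(47982)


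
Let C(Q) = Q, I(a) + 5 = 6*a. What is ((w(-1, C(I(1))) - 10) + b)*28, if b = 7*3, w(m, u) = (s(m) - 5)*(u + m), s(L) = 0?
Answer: 308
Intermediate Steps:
I(a) = -5 + 6*a
w(m, u) = -5*m - 5*u (w(m, u) = (0 - 5)*(u + m) = -5*(m + u) = -5*m - 5*u)
b = 21
((w(-1, C(I(1))) - 10) + b)*28 = (((-5*(-1) - 5*(-5 + 6*1)) - 10) + 21)*28 = (((5 - 5*(-5 + 6)) - 10) + 21)*28 = (((5 - 5*1) - 10) + 21)*28 = (((5 - 5) - 10) + 21)*28 = ((0 - 10) + 21)*28 = (-10 + 21)*28 = 11*28 = 308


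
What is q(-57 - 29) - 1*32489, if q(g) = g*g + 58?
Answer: -25035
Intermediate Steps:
q(g) = 58 + g**2 (q(g) = g**2 + 58 = 58 + g**2)
q(-57 - 29) - 1*32489 = (58 + (-57 - 29)**2) - 1*32489 = (58 + (-86)**2) - 32489 = (58 + 7396) - 32489 = 7454 - 32489 = -25035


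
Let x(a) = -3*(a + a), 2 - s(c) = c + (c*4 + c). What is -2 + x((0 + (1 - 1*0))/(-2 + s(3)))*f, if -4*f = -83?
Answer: 59/12 ≈ 4.9167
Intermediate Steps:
f = 83/4 (f = -¼*(-83) = 83/4 ≈ 20.750)
s(c) = 2 - 6*c (s(c) = 2 - (c + (c*4 + c)) = 2 - (c + (4*c + c)) = 2 - (c + 5*c) = 2 - 6*c)
x(a) = -6*a
-2 + x((0 + (1 - 1*0))/(-2 + s(3)))*f = -2 - 6*(0 + (1 - 1*0))/(-2 + (2 - 6*3))*(83/4) = -2 - 6*(0 + (1 + 0))/(-2 + (2 - 18))*(83/4) = -2 - 6*(0 + 1)/(-2 - 16)*(83/4) = -2 - 6/(-18)*(83/4) = -2 - 6*(-1)/18*(83/4) = -2 - 6*(-1/18)*(83/4) = -2 + (⅓)*(83/4) = -2 + 83/12 = 59/12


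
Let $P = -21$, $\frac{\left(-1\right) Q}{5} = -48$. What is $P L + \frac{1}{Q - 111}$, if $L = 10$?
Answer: $- \frac{27089}{129} \approx -209.99$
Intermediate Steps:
$Q = 240$ ($Q = \left(-5\right) \left(-48\right) = 240$)
$P L + \frac{1}{Q - 111} = \left(-21\right) 10 + \frac{1}{240 - 111} = -210 + \frac{1}{129} = - \frac{27089}{129}$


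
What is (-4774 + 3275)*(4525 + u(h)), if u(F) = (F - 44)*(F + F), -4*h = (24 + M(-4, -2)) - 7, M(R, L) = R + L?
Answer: -57347243/8 ≈ -7.1684e+6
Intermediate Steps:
M(R, L) = L + R
h = -11/4 (h = -((24 + (-2 - 4)) - 7)/4 = -((24 - 6) - 7)/4 = -(18 - 7)/4 = -¼*11 = -11/4 ≈ -2.7500)
u(F) = 2*F*(-44 + F) (u(F) = (-44 + F)*(2*F) = 2*F*(-44 + F))
(-4774 + 3275)*(4525 + u(h)) = (-4774 + 3275)*(4525 + 2*(-11/4)*(-44 - 11/4)) = -1499*(4525 + 2*(-11/4)*(-187/4)) = -1499*(4525 + 2057/8) = -1499*38257/8 = -57347243/8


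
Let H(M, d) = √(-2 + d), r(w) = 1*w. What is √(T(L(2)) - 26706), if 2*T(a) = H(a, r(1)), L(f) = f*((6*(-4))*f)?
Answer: √(-106824 + 2*I)/2 ≈ 0.0015298 + 163.42*I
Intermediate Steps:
r(w) = w
L(f) = -24*f² (L(f) = f*(-24*f) = -24*f²)
T(a) = I/2 (T(a) = √(-2 + 1)/2 = √(-1)/2 = I/2)
√(T(L(2)) - 26706) = √(I/2 - 26706) = √(-26706 + I/2)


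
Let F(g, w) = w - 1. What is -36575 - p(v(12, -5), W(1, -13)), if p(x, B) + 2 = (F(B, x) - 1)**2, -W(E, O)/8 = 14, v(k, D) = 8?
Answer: -36609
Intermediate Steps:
F(g, w) = -1 + w
W(E, O) = -112 (W(E, O) = -8*14 = -112)
p(x, B) = -2 + (-2 + x)**2 (p(x, B) = -2 + ((-1 + x) - 1)**2 = -2 + (-2 + x)**2)
-36575 - p(v(12, -5), W(1, -13)) = -36575 - (-2 + (-2 + 8)**2) = -36575 - (-2 + 6**2) = -36575 - (-2 + 36) = -36575 - 1*34 = -36575 - 34 = -36609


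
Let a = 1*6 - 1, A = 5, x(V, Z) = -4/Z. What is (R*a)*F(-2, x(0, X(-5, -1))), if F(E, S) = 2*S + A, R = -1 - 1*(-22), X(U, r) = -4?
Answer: 735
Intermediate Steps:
R = 21 (R = -1 + 22 = 21)
F(E, S) = 5 + 2*S (F(E, S) = 2*S + 5 = 5 + 2*S)
a = 5 (a = 6 - 1 = 5)
(R*a)*F(-2, x(0, X(-5, -1))) = (21*5)*(5 + 2*(-4/(-4))) = 105*(5 + 2*(-4*(-¼))) = 105*(5 + 2*1) = 105*(5 + 2) = 105*7 = 735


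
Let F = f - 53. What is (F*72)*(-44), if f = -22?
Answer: 237600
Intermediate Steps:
F = -75 (F = -22 - 53 = -75)
(F*72)*(-44) = -75*72*(-44) = -5400*(-44) = 237600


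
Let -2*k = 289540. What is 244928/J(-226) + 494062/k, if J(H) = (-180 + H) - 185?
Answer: -17875108601/42779535 ≈ -417.84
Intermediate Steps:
k = -144770 (k = -½*289540 = -144770)
J(H) = -365 + H
244928/J(-226) + 494062/k = 244928/(-365 - 226) + 494062/(-144770) = 244928/(-591) + 494062*(-1/144770) = 244928*(-1/591) - 247031/72385 = -244928/591 - 247031/72385 = -17875108601/42779535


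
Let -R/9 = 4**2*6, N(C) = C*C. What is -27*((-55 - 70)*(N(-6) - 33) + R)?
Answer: 33453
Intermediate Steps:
N(C) = C**2
R = -864 (R = -9*4**2*6 = -144*6 = -9*96 = -864)
-27*((-55 - 70)*(N(-6) - 33) + R) = -27*((-55 - 70)*((-6)**2 - 33) - 864) = -27*(-125*(36 - 33) - 864) = -27*(-125*3 - 864) = -27*(-375 - 864) = -27*(-1239) = 33453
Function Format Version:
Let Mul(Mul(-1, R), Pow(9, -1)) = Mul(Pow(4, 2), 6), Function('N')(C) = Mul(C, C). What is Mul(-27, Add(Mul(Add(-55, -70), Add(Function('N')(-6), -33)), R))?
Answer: 33453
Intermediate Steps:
Function('N')(C) = Pow(C, 2)
R = -864 (R = Mul(-9, Mul(Pow(4, 2), 6)) = Mul(-9, Mul(16, 6)) = Mul(-9, 96) = -864)
Mul(-27, Add(Mul(Add(-55, -70), Add(Function('N')(-6), -33)), R)) = Mul(-27, Add(Mul(Add(-55, -70), Add(Pow(-6, 2), -33)), -864)) = Mul(-27, Add(Mul(-125, Add(36, -33)), -864)) = Mul(-27, Add(Mul(-125, 3), -864)) = Mul(-27, Add(-375, -864)) = Mul(-27, -1239) = 33453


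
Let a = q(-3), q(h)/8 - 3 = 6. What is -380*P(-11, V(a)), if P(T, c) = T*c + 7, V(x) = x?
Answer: 298300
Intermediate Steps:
q(h) = 72 (q(h) = 24 + 8*6 = 24 + 48 = 72)
a = 72
P(T, c) = 7 + T*c
-380*P(-11, V(a)) = -380*(7 - 11*72) = -380*(7 - 792) = -380*(-785) = 298300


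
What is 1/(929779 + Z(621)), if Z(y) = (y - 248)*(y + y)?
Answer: 1/1393045 ≈ 7.1785e-7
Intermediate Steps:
Z(y) = 2*y*(-248 + y) (Z(y) = (-248 + y)*(2*y) = 2*y*(-248 + y))
1/(929779 + Z(621)) = 1/(929779 + 2*621*(-248 + 621)) = 1/(929779 + 2*621*373) = 1/(929779 + 463266) = 1/1393045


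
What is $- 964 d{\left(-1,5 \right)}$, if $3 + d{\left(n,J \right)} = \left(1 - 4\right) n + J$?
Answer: $-4820$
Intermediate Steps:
$d{\left(n,J \right)} = -3 + J - 3 n$ ($d{\left(n,J \right)} = -3 + \left(\left(1 - 4\right) n + J\right) = -3 + \left(- 3 n + J\right) = -3 + \left(J - 3 n\right) = -3 + J - 3 n$)
$- 964 d{\left(-1,5 \right)} = - 964 \left(-3 + 5 - -3\right) = - 964 \left(-3 + 5 + 3\right) = \left(-964\right) 5 = -4820$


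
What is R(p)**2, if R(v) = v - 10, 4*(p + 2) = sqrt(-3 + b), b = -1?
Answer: (24 - I)**2/4 ≈ 143.75 - 12.0*I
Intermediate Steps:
p = -2 + I/2 (p = -2 + sqrt(-3 - 1)/4 = -2 + sqrt(-4)/4 = -2 + (2*I)/4 = -2 + I/2 ≈ -2.0 + 0.5*I)
R(v) = -10 + v
R(p)**2 = (-10 + (-2 + I/2))**2 = (-12 + I/2)**2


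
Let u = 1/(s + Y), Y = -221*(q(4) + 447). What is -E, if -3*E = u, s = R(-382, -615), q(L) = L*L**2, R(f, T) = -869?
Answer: -1/341400 ≈ -2.9291e-6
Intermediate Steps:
q(L) = L**3
Y = -112931 (Y = -221*(4**3 + 447) = -221*(64 + 447) = -221*511 = -112931)
s = -869
u = -1/113800 (u = 1/(-869 - 112931) = 1/(-113800) = -1/113800 ≈ -8.7873e-6)
E = 1/341400 (E = -1/3*(-1/113800) = 1/341400 ≈ 2.9291e-6)
-E = -1*1/341400 = -1/341400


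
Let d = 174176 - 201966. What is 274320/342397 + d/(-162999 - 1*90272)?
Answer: 78992513350/86719230587 ≈ 0.91090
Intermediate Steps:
d = -27790
274320/342397 + d/(-162999 - 1*90272) = 274320/342397 - 27790/(-162999 - 1*90272) = 274320*(1/342397) - 27790/(-162999 - 90272) = 274320/342397 - 27790/(-253271) = 274320/342397 - 27790*(-1/253271) = 274320/342397 + 27790/253271 = 78992513350/86719230587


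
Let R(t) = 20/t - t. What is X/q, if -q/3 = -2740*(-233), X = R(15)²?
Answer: -1681/17237340 ≈ -9.7521e-5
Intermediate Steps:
R(t) = -t + 20/t
X = 1681/9 (X = (-1*15 + 20/15)² = (-15 + 20*(1/15))² = (-15 + 4/3)² = (-41/3)² = 1681/9 ≈ 186.78)
q = -1915260 (q = -(-8220)*(-233) = -3*638420 = -1915260)
X/q = (1681/9)/(-1915260) = (1681/9)*(-1/1915260) = -1681/17237340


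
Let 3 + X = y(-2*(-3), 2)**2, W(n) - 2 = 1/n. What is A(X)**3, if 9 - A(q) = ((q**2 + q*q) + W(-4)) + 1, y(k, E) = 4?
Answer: -2336752783/64 ≈ -3.6512e+7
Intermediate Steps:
W(n) = 2 + 1/n
X = 13 (X = -3 + 4**2 = -3 + 16 = 13)
A(q) = 25/4 - 2*q**2 (A(q) = 9 - (((q**2 + q*q) + (2 + 1/(-4))) + 1) = 9 - (((q**2 + q**2) + (2 - 1/4)) + 1) = 9 - ((2*q**2 + 7/4) + 1) = 9 - ((7/4 + 2*q**2) + 1) = 9 - (11/4 + 2*q**2) = 9 + (-11/4 - 2*q**2) = 25/4 - 2*q**2)
A(X)**3 = (25/4 - 2*13**2)**3 = (25/4 - 2*169)**3 = (25/4 - 338)**3 = (-1327/4)**3 = -2336752783/64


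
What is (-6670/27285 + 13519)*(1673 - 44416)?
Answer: -3153230141807/5457 ≈ -5.7783e+8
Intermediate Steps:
(-6670/27285 + 13519)*(1673 - 44416) = (-6670*1/27285 + 13519)*(-42743) = (-1334/5457 + 13519)*(-42743) = (73771849/5457)*(-42743) = -3153230141807/5457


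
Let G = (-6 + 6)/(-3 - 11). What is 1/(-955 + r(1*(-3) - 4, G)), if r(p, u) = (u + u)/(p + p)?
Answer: -1/955 ≈ -0.0010471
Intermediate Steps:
G = 0 (G = 0/(-14) = 0*(-1/14) = 0)
r(p, u) = u/p (r(p, u) = (2*u)/((2*p)) = (2*u)*(1/(2*p)) = u/p)
1/(-955 + r(1*(-3) - 4, G)) = 1/(-955 + 0/(1*(-3) - 4)) = 1/(-955 + 0/(-3 - 4)) = 1/(-955 + 0/(-7)) = 1/(-955 + 0*(-1/7)) = 1/(-955 + 0) = 1/(-955) = -1/955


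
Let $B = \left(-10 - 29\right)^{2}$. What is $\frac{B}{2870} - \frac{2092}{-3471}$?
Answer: $\frac{11283431}{9961770} \approx 1.1327$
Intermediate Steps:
$B = 1521$ ($B = \left(-39\right)^{2} = 1521$)
$\frac{B}{2870} - \frac{2092}{-3471} = \frac{1521}{2870} - \frac{2092}{-3471} = 1521 \cdot \frac{1}{2870} - - \frac{2092}{3471} = \frac{1521}{2870} + \frac{2092}{3471} = \frac{11283431}{9961770}$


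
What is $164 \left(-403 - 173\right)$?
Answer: $-94464$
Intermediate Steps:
$164 \left(-403 - 173\right) = 164 \left(-576\right) = -94464$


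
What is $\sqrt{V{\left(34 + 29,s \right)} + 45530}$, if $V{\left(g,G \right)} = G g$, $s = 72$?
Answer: $\sqrt{50066} \approx 223.75$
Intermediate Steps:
$\sqrt{V{\left(34 + 29,s \right)} + 45530} = \sqrt{72 \left(34 + 29\right) + 45530} = \sqrt{72 \cdot 63 + 45530} = \sqrt{4536 + 45530} = \sqrt{50066}$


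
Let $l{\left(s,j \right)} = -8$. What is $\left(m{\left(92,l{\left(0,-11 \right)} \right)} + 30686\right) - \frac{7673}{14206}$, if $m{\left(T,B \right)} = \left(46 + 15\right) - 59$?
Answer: $\frac{435946055}{14206} \approx 30687.0$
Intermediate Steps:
$m{\left(T,B \right)} = 2$ ($m{\left(T,B \right)} = 61 - 59 = 2$)
$\left(m{\left(92,l{\left(0,-11 \right)} \right)} + 30686\right) - \frac{7673}{14206} = \left(2 + 30686\right) - \frac{7673}{14206} = 30688 - \frac{7673}{14206} = \frac{435946055}{14206}$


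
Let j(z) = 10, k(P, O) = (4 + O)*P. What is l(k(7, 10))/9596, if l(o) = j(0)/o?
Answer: 5/470204 ≈ 1.0634e-5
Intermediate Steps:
k(P, O) = P*(4 + O)
l(o) = 10/o
l(k(7, 10))/9596 = (10/((7*(4 + 10))))/9596 = (10/((7*14)))*(1/9596) = (10/98)*(1/9596) = (10*(1/98))*(1/9596) = (5/49)*(1/9596) = 5/470204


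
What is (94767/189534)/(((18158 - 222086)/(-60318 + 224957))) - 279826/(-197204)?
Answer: 20415310925/20107708656 ≈ 1.0153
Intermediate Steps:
(94767/189534)/(((18158 - 222086)/(-60318 + 224957))) - 279826/(-197204) = (94767*(1/189534))/((-203928/164639)) - 279826*(-1/197204) = 1/(2*((-203928*1/164639))) + 139913/98602 = 1/(2*(-203928/164639)) + 139913/98602 = (1/2)*(-164639/203928) + 139913/98602 = -164639/407856 + 139913/98602 = 20415310925/20107708656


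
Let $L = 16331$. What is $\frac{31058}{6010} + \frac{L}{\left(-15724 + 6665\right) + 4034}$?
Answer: $\frac{5791714}{3020025} \approx 1.9178$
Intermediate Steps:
$\frac{31058}{6010} + \frac{L}{\left(-15724 + 6665\right) + 4034} = \frac{31058}{6010} + \frac{16331}{\left(-15724 + 6665\right) + 4034} = 31058 \cdot \frac{1}{6010} + \frac{16331}{-9059 + 4034} = \frac{15529}{3005} + \frac{16331}{-5025} = \frac{15529}{3005} + 16331 \left(- \frac{1}{5025}\right) = \frac{15529}{3005} - \frac{16331}{5025} = \frac{5791714}{3020025}$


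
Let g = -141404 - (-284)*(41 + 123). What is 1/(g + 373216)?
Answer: 1/278388 ≈ 3.5921e-6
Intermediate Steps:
g = -94828 (g = -141404 - (-284)*164 = -141404 - 1*(-46576) = -141404 + 46576 = -94828)
1/(g + 373216) = 1/(-94828 + 373216) = 1/278388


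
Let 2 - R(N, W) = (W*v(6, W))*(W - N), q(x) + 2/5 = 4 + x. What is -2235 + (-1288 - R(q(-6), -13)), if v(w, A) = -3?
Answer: -19692/5 ≈ -3938.4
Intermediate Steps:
q(x) = 18/5 + x (q(x) = -⅖ + (4 + x) = 18/5 + x)
R(N, W) = 2 + 3*W*(W - N) (R(N, W) = 2 - W*(-3)*(W - N) = 2 - (-3*W)*(W - N) = 2 - (-3)*W*(W - N) = 2 + 3*W*(W - N))
-2235 + (-1288 - R(q(-6), -13)) = -2235 + (-1288 - (2 + 3*(-13)² - 3*(18/5 - 6)*(-13))) = -2235 + (-1288 - (2 + 3*169 - 3*(-12/5)*(-13))) = -2235 + (-1288 - (2 + 507 - 468/5)) = -2235 + (-1288 - 1*2077/5) = -2235 + (-1288 - 2077/5) = -2235 - 8517/5 = -19692/5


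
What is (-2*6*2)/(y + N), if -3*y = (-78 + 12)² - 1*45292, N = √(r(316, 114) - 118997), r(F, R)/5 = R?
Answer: -2947392/1676821939 + 216*I*√118427/1676821939 ≈ -0.0017577 + 4.4329e-5*I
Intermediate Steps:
r(F, R) = 5*R
N = I*√118427 (N = √(5*114 - 118997) = √(570 - 118997) = √(-118427) = I*√118427 ≈ 344.13*I)
y = 40936/3 (y = -((-78 + 12)² - 1*45292)/3 = -((-66)² - 45292)/3 = -(4356 - 45292)/3 = -⅓*(-40936) = 40936/3 ≈ 13645.)
(-2*6*2)/(y + N) = (-2*6*2)/(40936/3 + I*√118427) = (-12*2)/(40936/3 + I*√118427) = -24/(40936/3 + I*√118427)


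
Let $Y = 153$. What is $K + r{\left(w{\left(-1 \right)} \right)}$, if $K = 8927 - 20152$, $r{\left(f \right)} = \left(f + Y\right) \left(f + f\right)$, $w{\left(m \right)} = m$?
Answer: $-11529$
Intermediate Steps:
$r{\left(f \right)} = 2 f \left(153 + f\right)$ ($r{\left(f \right)} = \left(f + 153\right) \left(f + f\right) = \left(153 + f\right) 2 f = 2 f \left(153 + f\right)$)
$K = -11225$ ($K = 8927 - 20152 = -11225$)
$K + r{\left(w{\left(-1 \right)} \right)} = -11225 + 2 \left(-1\right) \left(153 - 1\right) = -11225 + 2 \left(-1\right) 152 = -11225 - 304 = -11529$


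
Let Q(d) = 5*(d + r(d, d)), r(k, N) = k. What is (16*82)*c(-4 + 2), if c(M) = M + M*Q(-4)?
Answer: 102336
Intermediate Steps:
Q(d) = 10*d (Q(d) = 5*(d + d) = 5*(2*d) = 10*d)
c(M) = -39*M (c(M) = M + M*(10*(-4)) = M + M*(-40) = M - 40*M = -39*M)
(16*82)*c(-4 + 2) = (16*82)*(-39*(-4 + 2)) = 1312*(-39*(-2)) = 1312*78 = 102336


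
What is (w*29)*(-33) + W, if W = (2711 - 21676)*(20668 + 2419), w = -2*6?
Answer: -437833471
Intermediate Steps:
w = -12
W = -437844955 (W = -18965*23087 = -437844955)
(w*29)*(-33) + W = -12*29*(-33) - 437844955 = -348*(-33) - 437844955 = 11484 - 437844955 = -437833471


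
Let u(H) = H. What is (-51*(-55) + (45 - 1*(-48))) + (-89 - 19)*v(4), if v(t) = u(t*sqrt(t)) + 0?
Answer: 2034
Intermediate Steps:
v(t) = t**(3/2) (v(t) = t*sqrt(t) + 0 = t**(3/2) + 0 = t**(3/2))
(-51*(-55) + (45 - 1*(-48))) + (-89 - 19)*v(4) = (-51*(-55) + (45 - 1*(-48))) + (-89 - 19)*4**(3/2) = (2805 + (45 + 48)) - 108*8 = (2805 + 93) - 864 = 2898 - 864 = 2034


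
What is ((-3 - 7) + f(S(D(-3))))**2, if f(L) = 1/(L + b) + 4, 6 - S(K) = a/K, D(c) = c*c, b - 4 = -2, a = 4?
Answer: 159201/4624 ≈ 34.429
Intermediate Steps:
b = 2 (b = 4 - 2 = 2)
D(c) = c**2
S(K) = 6 - 4/K
f(L) = 4 + 1/(2 + L) (f(L) = 1/(L + 2) + 4 = 1/(2 + L) + 4 = 4 + 1/(2 + L))
((-3 - 7) + f(S(D(-3))))**2 = ((-3 - 7) + (9 + 4*(6 - 4/((-3)**2)))/(2 + (6 - 4/((-3)**2))))**2 = (-10 + (9 + 4*(6 - 4/9))/(2 + (6 - 4/9)))**2 = (-10 + (9 + 4*(50/9))/(2 + 50/9))**2 = (-10 + (9 + 200/9)/(68/9))**2 = (-10 + (9/68)*(281/9))**2 = (-10 + 281/68)**2 = (-399/68)**2 = 159201/4624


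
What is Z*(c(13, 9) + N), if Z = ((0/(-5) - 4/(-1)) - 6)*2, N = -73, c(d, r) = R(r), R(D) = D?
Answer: 256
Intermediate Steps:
c(d, r) = r
Z = -4 (Z = ((0*(-1/5) - 4*(-1)) - 6)*2 = ((0 + 4) - 6)*2 = (4 - 6)*2 = -2*2 = -4)
Z*(c(13, 9) + N) = -4*(9 - 73) = -4*(-64) = 256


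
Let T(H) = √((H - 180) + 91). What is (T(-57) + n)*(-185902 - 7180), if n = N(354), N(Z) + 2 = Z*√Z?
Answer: 386164 - 68351028*√354 - 193082*I*√146 ≈ -1.2856e+9 - 2.333e+6*I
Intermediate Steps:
N(Z) = -2 + Z^(3/2) (N(Z) = -2 + Z*√Z = -2 + Z^(3/2))
T(H) = √(-89 + H) (T(H) = √((-180 + H) + 91) = √(-89 + H))
n = -2 + 354*√354 (n = -2 + 354^(3/2) = -2 + 354*√354 ≈ 6658.5)
(T(-57) + n)*(-185902 - 7180) = (√(-89 - 57) + (-2 + 354*√354))*(-185902 - 7180) = (√(-146) + (-2 + 354*√354))*(-193082) = (I*√146 + (-2 + 354*√354))*(-193082) = (-2 + 354*√354 + I*√146)*(-193082) = 386164 - 68351028*√354 - 193082*I*√146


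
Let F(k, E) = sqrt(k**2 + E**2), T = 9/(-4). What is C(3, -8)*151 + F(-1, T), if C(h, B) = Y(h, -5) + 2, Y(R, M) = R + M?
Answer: sqrt(97)/4 ≈ 2.4622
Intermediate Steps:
T = -9/4 (T = 9*(-1/4) = -9/4 ≈ -2.2500)
Y(R, M) = M + R
C(h, B) = -3 + h (C(h, B) = (-5 + h) + 2 = -3 + h)
F(k, E) = sqrt(E**2 + k**2)
C(3, -8)*151 + F(-1, T) = (-3 + 3)*151 + sqrt((-9/4)**2 + (-1)**2) = 0*151 + sqrt(81/16 + 1) = 0 + sqrt(97/16) = 0 + sqrt(97)/4 = sqrt(97)/4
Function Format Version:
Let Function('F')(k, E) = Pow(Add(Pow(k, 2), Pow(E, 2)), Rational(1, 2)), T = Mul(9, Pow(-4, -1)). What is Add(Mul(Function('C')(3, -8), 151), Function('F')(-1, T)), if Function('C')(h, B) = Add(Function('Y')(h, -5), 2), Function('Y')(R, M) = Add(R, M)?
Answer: Mul(Rational(1, 4), Pow(97, Rational(1, 2))) ≈ 2.4622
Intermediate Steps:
T = Rational(-9, 4) (T = Mul(9, Rational(-1, 4)) = Rational(-9, 4) ≈ -2.2500)
Function('Y')(R, M) = Add(M, R)
Function('C')(h, B) = Add(-3, h) (Function('C')(h, B) = Add(Add(-5, h), 2) = Add(-3, h))
Function('F')(k, E) = Pow(Add(Pow(E, 2), Pow(k, 2)), Rational(1, 2))
Add(Mul(Function('C')(3, -8), 151), Function('F')(-1, T)) = Add(Mul(Add(-3, 3), 151), Pow(Add(Pow(Rational(-9, 4), 2), Pow(-1, 2)), Rational(1, 2))) = Add(Mul(0, 151), Pow(Add(Rational(81, 16), 1), Rational(1, 2))) = Add(0, Pow(Rational(97, 16), Rational(1, 2))) = Add(0, Mul(Rational(1, 4), Pow(97, Rational(1, 2)))) = Mul(Rational(1, 4), Pow(97, Rational(1, 2)))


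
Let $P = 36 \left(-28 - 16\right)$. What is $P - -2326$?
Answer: $742$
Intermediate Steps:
$P = -1584$ ($P = 36 \left(-44\right) = -1584$)
$P - -2326 = -1584 - -2326 = -1584 + 2326 = 742$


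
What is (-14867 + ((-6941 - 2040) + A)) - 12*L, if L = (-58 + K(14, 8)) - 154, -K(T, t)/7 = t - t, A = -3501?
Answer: -24805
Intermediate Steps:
K(T, t) = 0 (K(T, t) = -7*(t - t) = -7*0 = 0)
L = -212 (L = (-58 + 0) - 154 = -58 - 154 = -212)
(-14867 + ((-6941 - 2040) + A)) - 12*L = (-14867 + ((-6941 - 2040) - 3501)) - 12*(-212) = (-14867 + (-8981 - 3501)) + 2544 = (-14867 - 12482) + 2544 = -27349 + 2544 = -24805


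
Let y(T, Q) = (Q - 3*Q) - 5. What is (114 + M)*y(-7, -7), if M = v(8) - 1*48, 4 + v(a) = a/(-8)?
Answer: 549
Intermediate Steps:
v(a) = -4 - a/8 (v(a) = -4 + a/(-8) = -4 + a*(-⅛) = -4 - a/8)
M = -53 (M = (-4 - ⅛*8) - 1*48 = (-4 - 1) - 48 = -5 - 48 = -53)
y(T, Q) = -5 - 2*Q (y(T, Q) = -2*Q - 5 = -5 - 2*Q)
(114 + M)*y(-7, -7) = (114 - 53)*(-5 - 2*(-7)) = 61*(-5 + 14) = 61*9 = 549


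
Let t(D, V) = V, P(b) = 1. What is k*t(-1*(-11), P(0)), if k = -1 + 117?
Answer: 116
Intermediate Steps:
k = 116
k*t(-1*(-11), P(0)) = 116*1 = 116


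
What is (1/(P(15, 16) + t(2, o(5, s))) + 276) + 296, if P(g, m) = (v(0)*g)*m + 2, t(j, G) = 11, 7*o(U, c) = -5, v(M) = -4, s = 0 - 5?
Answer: 541683/947 ≈ 572.00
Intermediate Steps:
s = -5
o(U, c) = -5/7 (o(U, c) = (⅐)*(-5) = -5/7)
P(g, m) = 2 - 4*g*m (P(g, m) = (-4*g)*m + 2 = -4*g*m + 2 = 2 - 4*g*m)
(1/(P(15, 16) + t(2, o(5, s))) + 276) + 296 = (1/((2 - 4*15*16) + 11) + 276) + 296 = (1/((2 - 960) + 11) + 276) + 296 = (1/(-958 + 11) + 276) + 296 = (1/(-947) + 276) + 296 = (-1/947 + 276) + 296 = 261371/947 + 296 = 541683/947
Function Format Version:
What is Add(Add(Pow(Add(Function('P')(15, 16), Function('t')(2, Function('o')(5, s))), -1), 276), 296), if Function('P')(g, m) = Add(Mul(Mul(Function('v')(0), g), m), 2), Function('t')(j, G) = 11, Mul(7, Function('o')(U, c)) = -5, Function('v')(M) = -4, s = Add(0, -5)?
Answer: Rational(541683, 947) ≈ 572.00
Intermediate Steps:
s = -5
Function('o')(U, c) = Rational(-5, 7) (Function('o')(U, c) = Mul(Rational(1, 7), -5) = Rational(-5, 7))
Function('P')(g, m) = Add(2, Mul(-4, g, m)) (Function('P')(g, m) = Add(Mul(Mul(-4, g), m), 2) = Add(Mul(-4, g, m), 2) = Add(2, Mul(-4, g, m)))
Add(Add(Pow(Add(Function('P')(15, 16), Function('t')(2, Function('o')(5, s))), -1), 276), 296) = Add(Add(Pow(Add(Add(2, Mul(-4, 15, 16)), 11), -1), 276), 296) = Add(Add(Pow(Add(Add(2, -960), 11), -1), 276), 296) = Add(Add(Pow(Add(-958, 11), -1), 276), 296) = Add(Add(Pow(-947, -1), 276), 296) = Add(Add(Rational(-1, 947), 276), 296) = Add(Rational(261371, 947), 296) = Rational(541683, 947)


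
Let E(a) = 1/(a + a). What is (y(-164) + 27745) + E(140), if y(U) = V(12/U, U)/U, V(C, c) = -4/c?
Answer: 13059018211/470680 ≈ 27745.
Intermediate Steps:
y(U) = -4/U² (y(U) = (-4/U)/U = -4/U²)
E(a) = 1/(2*a)
(y(-164) + 27745) + E(140) = (-4/(-164)² + 27745) + (½)/140 = (-4*1/26896 + 27745) + (½)*(1/140) = (-1/6724 + 27745) + 1/280 = 186557379/6724 + 1/280 = 13059018211/470680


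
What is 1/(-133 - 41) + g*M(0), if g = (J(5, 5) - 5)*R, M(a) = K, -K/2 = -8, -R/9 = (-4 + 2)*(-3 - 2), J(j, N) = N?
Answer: -1/174 ≈ -0.0057471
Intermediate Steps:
R = -90 (R = -9*(-4 + 2)*(-3 - 2) = -(-18)*(-5) = -9*10 = -90)
K = 16 (K = -2*(-8) = 16)
M(a) = 16
g = 0 (g = (5 - 5)*(-90) = 0*(-90) = 0)
1/(-133 - 41) + g*M(0) = 1/(-133 - 41) + 0*16 = 1/(-174) + 0 = -1/174 + 0 = -1/174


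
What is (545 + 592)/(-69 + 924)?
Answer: 379/285 ≈ 1.3298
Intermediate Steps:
(545 + 592)/(-69 + 924) = 1137/855 = 1137*(1/855) = 379/285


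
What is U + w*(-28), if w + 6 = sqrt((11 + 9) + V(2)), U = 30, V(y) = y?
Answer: 198 - 28*sqrt(22) ≈ 66.668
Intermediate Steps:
w = -6 + sqrt(22) (w = -6 + sqrt((11 + 9) + 2) = -6 + sqrt(20 + 2) = -6 + sqrt(22) ≈ -1.3096)
U + w*(-28) = 30 + (-6 + sqrt(22))*(-28) = 30 + (168 - 28*sqrt(22)) = 198 - 28*sqrt(22)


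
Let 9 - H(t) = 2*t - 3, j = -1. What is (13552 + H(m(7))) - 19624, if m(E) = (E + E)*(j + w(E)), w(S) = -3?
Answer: -5948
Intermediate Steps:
m(E) = -8*E (m(E) = (E + E)*(-1 - 3) = (2*E)*(-4) = -8*E)
H(t) = 12 - 2*t (H(t) = 9 - (2*t - 3) = 9 - (-3 + 2*t) = 9 + (3 - 2*t) = 12 - 2*t)
(13552 + H(m(7))) - 19624 = (13552 + (12 - (-16)*7)) - 19624 = (13552 + (12 - 2*(-56))) - 19624 = (13552 + (12 + 112)) - 19624 = (13552 + 124) - 19624 = 13676 - 19624 = -5948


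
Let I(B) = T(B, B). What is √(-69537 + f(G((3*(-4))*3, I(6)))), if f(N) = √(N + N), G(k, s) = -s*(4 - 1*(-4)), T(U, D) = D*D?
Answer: √(-69537 + 24*I) ≈ 0.046 + 263.7*I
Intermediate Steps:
T(U, D) = D²
I(B) = B²
G(k, s) = -8*s (G(k, s) = -s*(4 + 4) = -s*8 = -8*s)
f(N) = √2*√N (f(N) = √(2*N) = √2*√N)
√(-69537 + f(G((3*(-4))*3, I(6)))) = √(-69537 + √2*√(-8*6²)) = √(-69537 + √2*√(-8*36)) = √(-69537 + √2*√(-288)) = √(-69537 + √2*(12*I*√2)) = √(-69537 + 24*I)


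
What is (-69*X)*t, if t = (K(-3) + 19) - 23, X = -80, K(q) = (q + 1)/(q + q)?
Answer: -20240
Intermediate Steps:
K(q) = (1 + q)/(2*q) (K(q) = (1 + q)/((2*q)) = (1 + q)*(1/(2*q)) = (1 + q)/(2*q))
t = -11/3 (t = ((½)*(1 - 3)/(-3) + 19) - 23 = ((½)*(-⅓)*(-2) + 19) - 23 = (⅓ + 19) - 23 = 58/3 - 23 = -11/3 ≈ -3.6667)
(-69*X)*t = -69*(-80)*(-11/3) = 5520*(-11/3) = -20240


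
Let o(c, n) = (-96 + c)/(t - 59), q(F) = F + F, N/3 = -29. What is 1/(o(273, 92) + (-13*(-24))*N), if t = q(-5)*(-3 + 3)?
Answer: -1/27147 ≈ -3.6836e-5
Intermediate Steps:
N = -87 (N = 3*(-29) = -87)
q(F) = 2*F
t = 0 (t = (2*(-5))*(-3 + 3) = -10*0 = 0)
o(c, n) = 96/59 - c/59 (o(c, n) = (-96 + c)/(0 - 59) = (-96 + c)/(-59) = (-96 + c)*(-1/59) = 96/59 - c/59)
1/(o(273, 92) + (-13*(-24))*N) = 1/((96/59 - 1/59*273) - 13*(-24)*(-87)) = 1/((96/59 - 273/59) + 312*(-87)) = 1/(-3 - 27144) = 1/(-27147) = -1/27147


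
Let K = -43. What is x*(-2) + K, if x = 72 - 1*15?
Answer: -157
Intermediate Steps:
x = 57 (x = 72 - 15 = 57)
x*(-2) + K = 57*(-2) - 43 = -114 - 43 = -157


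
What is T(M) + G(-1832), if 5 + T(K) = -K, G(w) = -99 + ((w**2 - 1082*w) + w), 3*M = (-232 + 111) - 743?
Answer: 5336800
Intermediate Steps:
M = -288 (M = ((-232 + 111) - 743)/3 = (-121 - 743)/3 = (1/3)*(-864) = -288)
G(w) = -99 + w**2 - 1081*w (G(w) = -99 + (w**2 - 1081*w) = -99 + w**2 - 1081*w)
T(K) = -5 - K
T(M) + G(-1832) = (-5 - 1*(-288)) + (-99 + (-1832)**2 - 1081*(-1832)) = (-5 + 288) + (-99 + 3356224 + 1980392) = 283 + 5336517 = 5336800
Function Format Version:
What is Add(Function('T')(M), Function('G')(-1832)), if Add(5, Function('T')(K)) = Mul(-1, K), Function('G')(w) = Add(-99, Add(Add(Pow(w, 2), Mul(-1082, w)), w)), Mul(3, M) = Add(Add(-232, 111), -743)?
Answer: 5336800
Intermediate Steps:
M = -288 (M = Mul(Rational(1, 3), Add(Add(-232, 111), -743)) = Mul(Rational(1, 3), Add(-121, -743)) = Mul(Rational(1, 3), -864) = -288)
Function('G')(w) = Add(-99, Pow(w, 2), Mul(-1081, w)) (Function('G')(w) = Add(-99, Add(Pow(w, 2), Mul(-1081, w))) = Add(-99, Pow(w, 2), Mul(-1081, w)))
Function('T')(K) = Add(-5, Mul(-1, K))
Add(Function('T')(M), Function('G')(-1832)) = Add(Add(-5, Mul(-1, -288)), Add(-99, Pow(-1832, 2), Mul(-1081, -1832))) = Add(Add(-5, 288), Add(-99, 3356224, 1980392)) = Add(283, 5336517) = 5336800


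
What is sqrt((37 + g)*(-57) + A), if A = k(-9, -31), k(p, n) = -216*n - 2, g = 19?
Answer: sqrt(3502) ≈ 59.178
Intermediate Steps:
k(p, n) = -2 - 216*n
A = 6694 (A = -2 - 216*(-31) = -2 + 6696 = 6694)
sqrt((37 + g)*(-57) + A) = sqrt((37 + 19)*(-57) + 6694) = sqrt(56*(-57) + 6694) = sqrt(-3192 + 6694) = sqrt(3502)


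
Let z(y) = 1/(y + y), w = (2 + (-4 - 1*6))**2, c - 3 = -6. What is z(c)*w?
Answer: -32/3 ≈ -10.667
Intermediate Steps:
c = -3 (c = 3 - 6 = -3)
w = 64 (w = (2 + (-4 - 6))**2 = (2 - 10)**2 = (-8)**2 = 64)
z(y) = 1/(2*y)
z(c)*w = ((1/2)/(-3))*64 = ((1/2)*(-1/3))*64 = -1/6*64 = -32/3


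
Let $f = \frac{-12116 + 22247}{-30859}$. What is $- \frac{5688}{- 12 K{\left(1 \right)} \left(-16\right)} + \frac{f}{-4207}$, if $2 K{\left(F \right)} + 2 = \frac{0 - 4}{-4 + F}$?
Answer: $\frac{92304812091}{1038590504} \approx 88.875$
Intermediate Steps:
$K{\left(F \right)} = -1 - \frac{2}{-4 + F}$ ($K{\left(F \right)} = -1 + \frac{\left(0 - 4\right) \frac{1}{-4 + F}}{2} = -1 + \frac{\left(-4\right) \frac{1}{-4 + F}}{2} = -1 - \frac{2}{-4 + F}$)
$f = - \frac{10131}{30859}$ ($f = 10131 \left(- \frac{1}{30859}\right) = - \frac{10131}{30859} \approx -0.3283$)
$- \frac{5688}{- 12 K{\left(1 \right)} \left(-16\right)} + \frac{f}{-4207} = - \frac{5688}{- 12 \frac{2 - 1}{-4 + 1} \left(-16\right)} - \frac{10131}{30859 \left(-4207\right)} = - \frac{5688}{- 12 \frac{2 - 1}{-3} \left(-16\right)} - - \frac{10131}{129823813} = - \frac{5688}{- 12 \left(\left(- \frac{1}{3}\right) 1\right) \left(-16\right)} + \frac{10131}{129823813} = - \frac{5688}{\left(-12\right) \left(- \frac{1}{3}\right) \left(-16\right)} + \frac{10131}{129823813} = - \frac{5688}{4 \left(-16\right)} + \frac{10131}{129823813} = - \frac{5688}{-64} + \frac{10131}{129823813} = \left(-5688\right) \left(- \frac{1}{64}\right) + \frac{10131}{129823813} = \frac{711}{8} + \frac{10131}{129823813} = \frac{92304812091}{1038590504}$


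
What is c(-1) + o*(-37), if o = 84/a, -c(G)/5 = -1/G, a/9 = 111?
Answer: -73/9 ≈ -8.1111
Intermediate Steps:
a = 999 (a = 9*111 = 999)
c(G) = 5/G (c(G) = -(-5)/G = 5/G)
o = 28/333 (o = 84/999 = 84*(1/999) = 28/333 ≈ 0.084084)
c(-1) + o*(-37) = 5/(-1) + (28/333)*(-37) = 5*(-1) - 28/9 = -5 - 28/9 = -73/9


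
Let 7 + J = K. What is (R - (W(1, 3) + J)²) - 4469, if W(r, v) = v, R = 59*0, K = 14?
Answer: -4569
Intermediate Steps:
R = 0
J = 7 (J = -7 + 14 = 7)
(R - (W(1, 3) + J)²) - 4469 = (0 - (3 + 7)²) - 4469 = (0 - 1*10²) - 4469 = (0 - 1*100) - 4469 = (0 - 100) - 4469 = -100 - 4469 = -4569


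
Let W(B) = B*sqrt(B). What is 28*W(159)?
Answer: 4452*sqrt(159) ≈ 56138.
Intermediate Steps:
W(B) = B**(3/2)
28*W(159) = 28*159**(3/2) = 28*(159*sqrt(159)) = 4452*sqrt(159)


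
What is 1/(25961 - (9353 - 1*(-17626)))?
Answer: -1/1018 ≈ -0.00098232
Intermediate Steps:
1/(25961 - (9353 - 1*(-17626))) = 1/(25961 - (9353 + 17626)) = 1/(25961 - 1*26979) = 1/(25961 - 26979) = 1/(-1018) = -1/1018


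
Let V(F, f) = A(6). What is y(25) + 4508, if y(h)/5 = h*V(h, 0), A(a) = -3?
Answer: 4133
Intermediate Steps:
V(F, f) = -3
y(h) = -15*h (y(h) = 5*(h*(-3)) = 5*(-3*h) = -15*h)
y(25) + 4508 = -15*25 + 4508 = -375 + 4508 = 4133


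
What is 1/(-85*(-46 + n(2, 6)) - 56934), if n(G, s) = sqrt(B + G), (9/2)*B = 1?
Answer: -119304/6325939171 + 255*sqrt(5)/12651878342 ≈ -1.8814e-5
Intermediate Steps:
B = 2/9 (B = (2/9)*1 = 2/9 ≈ 0.22222)
n(G, s) = sqrt(2/9 + G)
1/(-85*(-46 + n(2, 6)) - 56934) = 1/(-85*(-46 + sqrt(2 + 9*2)/3) - 56934) = 1/(-85*(-46 + sqrt(2 + 18)/3) - 56934) = 1/(-85*(-46 + sqrt(20)/3) - 56934) = 1/(-85*(-46 + (2*sqrt(5))/3) - 56934) = 1/(-85*(-46 + 2*sqrt(5)/3) - 56934) = 1/((3910 - 170*sqrt(5)/3) - 56934) = 1/(-53024 - 170*sqrt(5)/3)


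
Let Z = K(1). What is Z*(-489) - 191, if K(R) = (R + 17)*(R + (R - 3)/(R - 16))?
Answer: -50833/5 ≈ -10167.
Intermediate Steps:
K(R) = (17 + R)*(R + (-3 + R)/(-16 + R))
Z = 102/5 (Z = (-51 + 1³ - 258*1 + 2*1²)/(-16 + 1) = (-51 + 1 - 258 + 2*1)/(-15) = -(-51 + 1 - 258 + 2)/15 = -1/15*(-306) = 102/5 ≈ 20.400)
Z*(-489) - 191 = (102/5)*(-489) - 191 = -49878/5 - 191 = -50833/5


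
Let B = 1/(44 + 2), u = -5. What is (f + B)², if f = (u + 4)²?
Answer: 2209/2116 ≈ 1.0440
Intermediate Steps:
f = 1 (f = (-5 + 4)² = (-1)² = 1)
B = 1/46 ≈ 0.021739
(f + B)² = (1 + 1/46)² = (47/46)² = 2209/2116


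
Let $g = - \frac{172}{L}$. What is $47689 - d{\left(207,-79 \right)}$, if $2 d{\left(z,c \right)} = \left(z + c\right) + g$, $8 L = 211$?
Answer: $\frac{10049563}{211} \approx 47628.0$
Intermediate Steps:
$L = \frac{211}{8}$ ($L = \frac{1}{8} \cdot 211 = \frac{211}{8} \approx 26.375$)
$g = - \frac{1376}{211}$ ($g = - \frac{172}{\frac{211}{8}} = \left(-172\right) \frac{8}{211} = - \frac{1376}{211} \approx -6.5213$)
$d{\left(z,c \right)} = - \frac{688}{211} + \frac{c}{2} + \frac{z}{2}$ ($d{\left(z,c \right)} = \frac{\left(z + c\right) - \frac{1376}{211}}{2} = \frac{\left(c + z\right) - \frac{1376}{211}}{2} = \frac{- \frac{1376}{211} + c + z}{2} = - \frac{688}{211} + \frac{c}{2} + \frac{z}{2}$)
$47689 - d{\left(207,-79 \right)} = 47689 - \left(- \frac{688}{211} + \frac{1}{2} \left(-79\right) + \frac{1}{2} \cdot 207\right) = 47689 - \left(- \frac{688}{211} - \frac{79}{2} + \frac{207}{2}\right) = 47689 - \frac{12816}{211} = \frac{10049563}{211}$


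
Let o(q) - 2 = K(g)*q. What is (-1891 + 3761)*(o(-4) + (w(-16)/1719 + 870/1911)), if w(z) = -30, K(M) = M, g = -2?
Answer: 7124344700/365001 ≈ 19519.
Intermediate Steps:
o(q) = 2 - 2*q
(-1891 + 3761)*(o(-4) + (w(-16)/1719 + 870/1911)) = (-1891 + 3761)*((2 - 2*(-4)) + (-30/1719 + 870/1911)) = 1870*((2 + 8) + (-30*1/1719 + 870*(1/1911))) = 1870*(10 + (-10/573 + 290/637)) = 1870*(10 + 159800/365001) = 1870*(3809810/365001) = 7124344700/365001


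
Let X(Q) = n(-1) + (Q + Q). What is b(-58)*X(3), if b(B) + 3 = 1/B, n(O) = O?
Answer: -875/58 ≈ -15.086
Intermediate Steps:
b(B) = -3 + 1/B
X(Q) = -1 + 2*Q (X(Q) = -1 + (Q + Q) = -1 + 2*Q)
b(-58)*X(3) = (-3 + 1/(-58))*(-1 + 2*3) = (-3 - 1/58)*(-1 + 6) = -175/58*5 = -875/58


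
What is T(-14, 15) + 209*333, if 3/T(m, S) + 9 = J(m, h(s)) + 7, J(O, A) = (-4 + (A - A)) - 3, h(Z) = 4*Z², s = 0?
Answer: 208790/3 ≈ 69597.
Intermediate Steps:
J(O, A) = -7 (J(O, A) = (-4 + 0) - 3 = -4 - 3 = -7)
T(m, S) = -⅓ (T(m, S) = 3/(-9 + (-7 + 7)) = 3/(-9 + 0) = 3/(-9) = 3*(-⅑) = -⅓)
T(-14, 15) + 209*333 = -⅓ + 209*333 = -⅓ + 69597 = 208790/3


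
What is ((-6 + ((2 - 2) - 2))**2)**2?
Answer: 4096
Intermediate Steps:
((-6 + ((2 - 2) - 2))**2)**2 = ((-6 + (0 - 2))**2)**2 = ((-6 - 2)**2)**2 = ((-8)**2)**2 = 64**2 = 4096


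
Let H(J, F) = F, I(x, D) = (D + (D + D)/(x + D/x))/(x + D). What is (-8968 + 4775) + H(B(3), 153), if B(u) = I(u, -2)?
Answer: -4040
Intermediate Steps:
I(x, D) = (D + 2*D/(x + D/x))/(D + x) (I(x, D) = (D + (2*D)/(x + D/x))/(D + x) = (D + 2*D/(x + D/x))/(D + x))
B(u) = -2*(-2 + u² + 2*u)/(4 + u³ - 2*u - 2*u²) (B(u) = -2*(-2 + u² + 2*u)/((-2)² + u³ - 2*u - 2*u²) = -2*(-2 + u² + 2*u)/(4 + u³ - 2*u - 2*u²))
(-8968 + 4775) + H(B(3), 153) = (-8968 + 4775) + 153 = -4193 + 153 = -4040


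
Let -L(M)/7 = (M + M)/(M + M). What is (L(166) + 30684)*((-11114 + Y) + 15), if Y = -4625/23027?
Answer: -7840467478746/23027 ≈ -3.4049e+8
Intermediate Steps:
Y = -4625/23027 (Y = -4625*1/23027 = -4625/23027 ≈ -0.20085)
L(M) = -7 (L(M) = -7*(M + M)/(M + M) = -7*2*M/(2*M) = -7*2*M*1/(2*M) = -7*1 = -7)
(L(166) + 30684)*((-11114 + Y) + 15) = (-7 + 30684)*((-11114 - 4625/23027) + 15) = 30677*(-255926703/23027 + 15) = 30677*(-255581298/23027) = -7840467478746/23027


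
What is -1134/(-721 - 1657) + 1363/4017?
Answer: 3898246/4776213 ≈ 0.81618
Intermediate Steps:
-1134/(-721 - 1657) + 1363/4017 = -1134/(-2378) + 1363*(1/4017) = -1134*(-1/2378) + 1363/4017 = 567/1189 + 1363/4017 = 3898246/4776213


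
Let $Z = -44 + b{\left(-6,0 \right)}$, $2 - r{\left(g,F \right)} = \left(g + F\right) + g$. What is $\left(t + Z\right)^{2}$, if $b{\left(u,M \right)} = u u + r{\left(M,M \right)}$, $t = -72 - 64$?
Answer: $20164$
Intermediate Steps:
$r{\left(g,F \right)} = 2 - F - 2 g$ ($r{\left(g,F \right)} = 2 - \left(\left(g + F\right) + g\right) = 2 - \left(\left(F + g\right) + g\right) = 2 - \left(F + 2 g\right) = 2 - F - 2 g$)
$t = -136$
$b{\left(u,M \right)} = 2 + u^{2} - 3 M$ ($b{\left(u,M \right)} = u u - \left(-2 + 3 M\right) = u^{2} - \left(-2 + 3 M\right) = 2 + u^{2} - 3 M$)
$Z = -6$ ($Z = -44 + \left(2 + \left(-6\right)^{2} - 0\right) = -44 + \left(2 + 36 + 0\right) = -44 + 38 = -6$)
$\left(t + Z\right)^{2} = \left(-136 - 6\right)^{2} = \left(-142\right)^{2} = 20164$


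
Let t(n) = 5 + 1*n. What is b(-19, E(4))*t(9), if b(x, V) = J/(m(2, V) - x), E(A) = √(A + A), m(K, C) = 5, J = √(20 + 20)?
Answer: 7*√10/6 ≈ 3.6893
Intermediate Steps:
J = 2*√10 (J = √40 = 2*√10 ≈ 6.3246)
E(A) = √2*√A (E(A) = √(2*A) = √2*√A)
t(n) = 5 + n
b(x, V) = 2*√10/(5 - x) (b(x, V) = (2*√10)/(5 - x) = 2*√10/(5 - x))
b(-19, E(4))*t(9) = (-2*√10/(-5 - 19))*(5 + 9) = -2*√10/(-24)*14 = -2*√10*(-1/24)*14 = (√10/12)*14 = 7*√10/6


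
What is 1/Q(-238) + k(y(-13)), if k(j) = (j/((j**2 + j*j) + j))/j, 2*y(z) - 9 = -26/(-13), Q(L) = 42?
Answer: 3/77 ≈ 0.038961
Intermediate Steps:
y(z) = 11/2 (y(z) = 9/2 + (-26/(-13))/2 = 9/2 + (-26*(-1/13))/2 = 9/2 + (1/2)*2 = 9/2 + 1 = 11/2)
k(j) = 1/(j + 2*j**2) (k(j) = (j/((j**2 + j**2) + j))/j = (j/(2*j**2 + j))/j = (j/(j + 2*j**2))/j = 1/(j + 2*j**2))
1/Q(-238) + k(y(-13)) = 1/42 + 1/((11/2)*(1 + 2*(11/2))) = 1/42 + 2/(11*(1 + 11)) = 1/42 + (2/11)/12 = 1/42 + (2/11)*(1/12) = 1/42 + 1/66 = 3/77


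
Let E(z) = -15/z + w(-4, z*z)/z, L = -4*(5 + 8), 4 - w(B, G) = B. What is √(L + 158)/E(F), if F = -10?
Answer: 10*√106/7 ≈ 14.708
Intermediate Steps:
w(B, G) = 4 - B
L = -52 (L = -4*13 = -52)
E(z) = -7/z (E(z) = -15/z + (4 - 1*(-4))/z = -15/z + (4 + 4)/z = -15/z + 8/z = -7/z)
√(L + 158)/E(F) = √(-52 + 158)/((-7/(-10))) = √106/((-7*(-⅒))) = √106/(7/10) = √106*(10/7) = 10*√106/7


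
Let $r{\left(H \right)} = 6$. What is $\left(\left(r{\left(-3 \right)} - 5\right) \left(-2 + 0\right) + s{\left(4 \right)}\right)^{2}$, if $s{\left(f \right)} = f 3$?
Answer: $100$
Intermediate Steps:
$s{\left(f \right)} = 3 f$
$\left(\left(r{\left(-3 \right)} - 5\right) \left(-2 + 0\right) + s{\left(4 \right)}\right)^{2} = \left(\left(6 - 5\right) \left(-2 + 0\right) + 3 \cdot 4\right)^{2} = \left(1 \left(-2\right) + 12\right)^{2} = \left(-2 + 12\right)^{2} = 10^{2} = 100$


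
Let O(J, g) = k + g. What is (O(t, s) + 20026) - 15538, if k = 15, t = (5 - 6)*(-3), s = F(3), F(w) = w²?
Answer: 4512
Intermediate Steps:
s = 9 (s = 3² = 9)
t = 3 (t = -1*(-3) = 3)
O(J, g) = 15 + g
(O(t, s) + 20026) - 15538 = ((15 + 9) + 20026) - 15538 = (24 + 20026) - 15538 = 20050 - 15538 = 4512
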